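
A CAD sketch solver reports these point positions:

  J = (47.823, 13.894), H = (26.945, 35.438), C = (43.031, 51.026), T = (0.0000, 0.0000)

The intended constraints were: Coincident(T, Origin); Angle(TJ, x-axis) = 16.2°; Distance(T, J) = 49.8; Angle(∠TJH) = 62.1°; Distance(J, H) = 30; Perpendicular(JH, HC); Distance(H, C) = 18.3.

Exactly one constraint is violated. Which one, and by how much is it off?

Distance(H, C) = 18.3 — off by 4.10.

T = (0.00, 0.00) ✓; TJ at 16.20° ✓; |TJ| = 49.80 ✓; ∠TJH = 62.10° ✓; |JH| = 30.00 ✓; ∠(JH, HC) = 90.00° ✓; |HC| = 22.40 ✗.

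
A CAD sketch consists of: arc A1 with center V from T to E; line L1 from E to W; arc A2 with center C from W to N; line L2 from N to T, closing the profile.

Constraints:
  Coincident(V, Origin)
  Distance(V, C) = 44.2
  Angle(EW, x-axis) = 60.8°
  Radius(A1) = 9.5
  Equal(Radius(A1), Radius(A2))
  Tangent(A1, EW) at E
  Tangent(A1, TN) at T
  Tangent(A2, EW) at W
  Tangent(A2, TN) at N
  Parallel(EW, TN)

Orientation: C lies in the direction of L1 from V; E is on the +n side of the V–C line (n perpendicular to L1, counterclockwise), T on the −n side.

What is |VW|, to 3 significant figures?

45.2

The slot axis is L1's direction at 60.8°, so u = (cos 60.8°, sin 60.8°) = (0.488, 0.873) and n = (−sin 60.8°, cos 60.8°) = (-0.873, 0.488). V is at the origin and C lies 44.2 along u from V, so C = 44.2·u = (21.6, 38.6). Tangency of A1 to both parallel lines with radius 9.5 puts E and T at V ± 9.5·n: E = (-8.29, 4.63), T = (8.29, -4.63). Equal radii place W and N the same way about C: W = C + 9.5·n = (13.3, 43.2), N = C − 9.5·n = (29.9, 33.9). Then |VW| = |W − V| = 45.2.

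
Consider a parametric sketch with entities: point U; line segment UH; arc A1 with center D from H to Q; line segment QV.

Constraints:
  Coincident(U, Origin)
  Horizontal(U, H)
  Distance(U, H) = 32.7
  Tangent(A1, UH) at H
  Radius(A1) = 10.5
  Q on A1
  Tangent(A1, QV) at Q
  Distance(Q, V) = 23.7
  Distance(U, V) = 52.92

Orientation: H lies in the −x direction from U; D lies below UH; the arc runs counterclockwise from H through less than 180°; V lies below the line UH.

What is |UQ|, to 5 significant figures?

44.760

Checks: |DQ| = 10.50 ✓; ∠(DQ, QV) = 90.00° ✓; |QV| = 23.70 ✓; |UV| = 52.92 ✓.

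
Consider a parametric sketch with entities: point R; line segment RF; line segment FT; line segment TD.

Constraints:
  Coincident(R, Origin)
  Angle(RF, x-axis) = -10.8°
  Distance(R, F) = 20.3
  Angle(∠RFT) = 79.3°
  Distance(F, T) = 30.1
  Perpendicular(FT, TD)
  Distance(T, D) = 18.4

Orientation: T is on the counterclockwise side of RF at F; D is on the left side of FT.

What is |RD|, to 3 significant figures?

26.4

R is at the origin; RF runs at -10.8° with length 20.3, so F = 20.3·(cos -10.8°, sin -10.8°) = (19.9, -3.80). ∠RFT = 79.3°, so FT runs at -10.8° + (180° − 79.3°) = 89.9° from the x-axis; with |FT| = 30.1, T = F + 30.1·(cos 89.9°, sin 89.9°) = (20.0, 26.3). The perpendicularity gives TD at right angles to FT; with |TD| = 18.4 on the left of FT, D = T + 18.4·(-1.00, 0.00175) = (1.59, 26.3). Then |RD| = |D − R| = 26.4.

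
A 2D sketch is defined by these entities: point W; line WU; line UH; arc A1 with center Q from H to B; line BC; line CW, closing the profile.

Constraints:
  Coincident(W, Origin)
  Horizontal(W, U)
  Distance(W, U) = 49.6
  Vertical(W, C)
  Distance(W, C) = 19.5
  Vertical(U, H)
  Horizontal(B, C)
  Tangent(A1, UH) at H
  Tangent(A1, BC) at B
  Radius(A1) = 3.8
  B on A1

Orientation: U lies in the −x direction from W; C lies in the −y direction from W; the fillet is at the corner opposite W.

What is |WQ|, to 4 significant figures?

48.42

W is at the origin; W and U share the same y with |WU| = 49.6 and U on the −x side, so U = (-49.60, 0.000). W and C share the same x with |WC| = 19.5 and C on the −y side, so C = (0.000, -19.50). The virtual corner opposite W is at (-49.60, -19.50). Tangency of A1 to UH means the radius QH is perpendicular to UH and tangency of A1 to BC means the radius QB is perpendicular to BC, with radius 3.8, so the center Q sits 3.8 in from both sides at Q = (-45.80, -15.70). Then |WQ| = |Q − W| = 48.42.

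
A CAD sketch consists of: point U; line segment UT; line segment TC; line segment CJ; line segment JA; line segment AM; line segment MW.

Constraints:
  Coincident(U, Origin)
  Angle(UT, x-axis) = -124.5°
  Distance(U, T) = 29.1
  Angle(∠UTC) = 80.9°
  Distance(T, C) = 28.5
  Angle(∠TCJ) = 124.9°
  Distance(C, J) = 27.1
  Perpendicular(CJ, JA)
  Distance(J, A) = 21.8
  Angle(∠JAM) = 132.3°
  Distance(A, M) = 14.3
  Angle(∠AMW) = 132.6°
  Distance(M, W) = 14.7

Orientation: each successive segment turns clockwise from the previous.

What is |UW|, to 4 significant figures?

9.963

U is at the origin; UT runs at -124.5° with length 29.1, so T = (-16.48, -23.98). ∠UTC = 80.9° gives TC at 136.4° from the x-axis; with |TC| = 28.5, C = (-37.12, -4.328). ∠TCJ = 124.9° gives CJ at 81.30° from the x-axis; with |CJ| = 27.1, J = (-33.02, 22.46). CJ ⟂ JA, so JA runs at -8.700°; with |JA| = 21.8, A = (-11.47, 19.16). ∠JAM = 132.3° gives AM at -56.40° from the x-axis; with |AM| = 14.3, M = (-3.559, 7.252). ∠AMW = 132.6° gives MW at -103.8° from the x-axis; with |MW| = 14.7, W = (-7.066, -7.024). Then |UW| = |W − U| = 9.963.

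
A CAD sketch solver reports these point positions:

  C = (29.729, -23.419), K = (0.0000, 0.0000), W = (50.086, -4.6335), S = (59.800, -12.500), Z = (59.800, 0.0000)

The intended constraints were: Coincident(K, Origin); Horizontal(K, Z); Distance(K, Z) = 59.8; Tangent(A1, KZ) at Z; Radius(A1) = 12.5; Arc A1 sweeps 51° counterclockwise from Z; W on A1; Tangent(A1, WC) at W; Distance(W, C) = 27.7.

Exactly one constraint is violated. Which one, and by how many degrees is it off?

Tangent(A1, WC) at W — off by 8.30°.

K = (0.00, 0.00) ✓; K.y = 0.00, Z.y = 0.00 ✓; |KZ| = 59.80 ✓; ∠(SZ, ZK) = 90.00° ✓; |SZ| = 12.50 ✓; bearing(S→W) − bearing(S→Z) = 51.00° ✓; |SW| = 12.50 ✓; ∠(SW, WC) = 98.30° ✗; |WC| = 27.70 ✓.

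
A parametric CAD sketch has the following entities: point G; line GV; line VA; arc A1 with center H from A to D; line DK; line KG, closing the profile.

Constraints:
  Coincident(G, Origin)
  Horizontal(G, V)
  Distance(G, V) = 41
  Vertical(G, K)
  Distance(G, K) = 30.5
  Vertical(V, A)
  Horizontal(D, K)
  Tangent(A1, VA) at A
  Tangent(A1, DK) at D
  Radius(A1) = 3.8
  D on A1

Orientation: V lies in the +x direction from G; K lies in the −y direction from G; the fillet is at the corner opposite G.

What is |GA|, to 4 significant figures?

48.93

G is at the origin; G and V share the same y with |GV| = 41.0 and V on the +x side, so V = (41.00, 0.000). GK is vertical with |GK| = 30.5 and K on the −y side, so K = (0.000, -30.50). The virtual corner opposite G is at (41.00, -30.50). A1 meets VA tangentially, so HA is at right angles to VA and the tangent condition forces HD to be normal to DK, with radius 3.8, so the center H sits 3.8 in from both sides at H = (37.20, -26.70). That places the tangent points at A = (41.00, -26.70) on VA and D = (37.20, -30.50) on DK. Then |GA| = |A − G| = 48.93.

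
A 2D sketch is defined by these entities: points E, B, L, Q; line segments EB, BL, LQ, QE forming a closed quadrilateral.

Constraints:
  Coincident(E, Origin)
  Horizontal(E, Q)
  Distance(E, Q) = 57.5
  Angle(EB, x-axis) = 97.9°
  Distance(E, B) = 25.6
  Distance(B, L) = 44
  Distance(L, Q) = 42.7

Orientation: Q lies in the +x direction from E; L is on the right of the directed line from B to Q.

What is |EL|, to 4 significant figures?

21.75

E is at the origin; E and Q share the same y with |EQ| = 57.5 and Q in +x, so Q = (57.5, 0). EB runs at 97.9° with |EB| = 25.6, so B = (-3.519, 25.36). L is determined by |BL| = 44.0 and |LQ| = 42.7 together: it lies at the intersection of circle(B, 44.0) and circle(Q, 42.7). With |BQ| = 66.08, the foot of the radical line on BQ is 33.89 from B and the perpendicular offset is √(44.0² − 33.89²) = 28.06. Taking the right-of-BQ solution: L = (17.01, -13.56).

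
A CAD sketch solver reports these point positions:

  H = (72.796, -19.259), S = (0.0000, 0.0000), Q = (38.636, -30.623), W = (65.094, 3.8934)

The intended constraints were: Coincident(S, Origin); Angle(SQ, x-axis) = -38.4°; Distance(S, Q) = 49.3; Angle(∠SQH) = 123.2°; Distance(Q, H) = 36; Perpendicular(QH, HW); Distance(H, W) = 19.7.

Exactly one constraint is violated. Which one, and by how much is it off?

Distance(H, W) = 19.7 — off by 4.70.

S = (0.00, 0.00) ✓; SQ at -38.40° ✓; |SQ| = 49.30 ✓; ∠SQH = 123.2° ✓; |QH| = 36.00 ✓; ∠(QH, HW) = 90.00° ✓; |HW| = 24.40 ✗.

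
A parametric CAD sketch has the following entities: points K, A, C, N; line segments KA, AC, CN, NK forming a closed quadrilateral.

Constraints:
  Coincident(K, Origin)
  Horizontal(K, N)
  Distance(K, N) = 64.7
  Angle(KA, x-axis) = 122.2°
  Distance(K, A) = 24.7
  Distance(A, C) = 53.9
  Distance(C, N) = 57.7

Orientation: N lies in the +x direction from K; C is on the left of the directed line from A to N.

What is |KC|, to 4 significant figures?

58.67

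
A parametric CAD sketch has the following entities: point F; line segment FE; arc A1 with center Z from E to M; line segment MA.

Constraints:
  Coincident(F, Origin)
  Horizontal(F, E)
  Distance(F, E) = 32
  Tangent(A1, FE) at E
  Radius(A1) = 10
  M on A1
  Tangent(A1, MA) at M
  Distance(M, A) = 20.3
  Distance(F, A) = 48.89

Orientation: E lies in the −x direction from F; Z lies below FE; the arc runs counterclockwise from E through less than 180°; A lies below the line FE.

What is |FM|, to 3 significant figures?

43.5

Checks: ∠(ZE, EF) = 90.00° ✓; |ZE| = 10.00 ✓; |ZM| = 10.00 ✓; ∠(ZM, MA) = 90.00° ✓; |MA| = 20.30 ✓; |FA| = 48.89 ✓.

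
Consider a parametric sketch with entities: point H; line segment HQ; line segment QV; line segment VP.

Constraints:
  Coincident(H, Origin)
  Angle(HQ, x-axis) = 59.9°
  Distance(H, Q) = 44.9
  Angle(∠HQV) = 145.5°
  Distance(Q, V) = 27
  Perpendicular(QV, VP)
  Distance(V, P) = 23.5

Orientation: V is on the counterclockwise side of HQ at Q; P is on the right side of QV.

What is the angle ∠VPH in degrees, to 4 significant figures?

52.60°

∠HQV = 145.5°, so QV runs at 59.9° + (180° − 145.5°) = 94.40° from the x-axis; with |QV| = 27.0, V = Q + 27.0·(cos 94.40°, sin 94.40°) = (20.45, 65.77). QV ⟂ VP; with |VP| = 23.5 on the right of QV, P = V + 23.5·(0.9971, 0.07672) = (43.88, 67.57). Then cos ∠VPH = PV·PH / (|PV||PH|), giving 52.60°.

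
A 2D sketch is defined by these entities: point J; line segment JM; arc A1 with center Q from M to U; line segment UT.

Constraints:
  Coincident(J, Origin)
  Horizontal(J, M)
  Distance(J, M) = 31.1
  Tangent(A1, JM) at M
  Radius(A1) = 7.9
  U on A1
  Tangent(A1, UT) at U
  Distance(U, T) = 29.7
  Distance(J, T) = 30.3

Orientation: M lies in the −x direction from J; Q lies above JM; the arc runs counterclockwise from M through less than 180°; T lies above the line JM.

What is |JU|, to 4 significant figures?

24.67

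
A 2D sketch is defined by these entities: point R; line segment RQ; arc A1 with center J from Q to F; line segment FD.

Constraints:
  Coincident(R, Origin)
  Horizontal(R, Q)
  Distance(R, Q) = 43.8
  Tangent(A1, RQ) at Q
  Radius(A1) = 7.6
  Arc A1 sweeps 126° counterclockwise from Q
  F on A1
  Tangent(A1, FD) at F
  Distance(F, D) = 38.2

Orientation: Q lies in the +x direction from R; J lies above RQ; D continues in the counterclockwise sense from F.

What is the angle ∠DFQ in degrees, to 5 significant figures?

117.00°

R is at the origin; RQ is horizontal with |RQ| = 43.8 and Q on the +x side, so Q = (43.800, 0.0000). The tangent condition forces JQ to be normal to RQ, so J = Q + (0, 7.6) = (43.800, 7.6000). On A1, Q sits at bearing -90° from J; a 126° counterclockwise sweep puts F at bearing 36°, so F = J + 7.6·(cos 36°, sin 36°) = (49.949, 12.067). Tangency of A1 to FD means the radius JF is perpendicular to FD, so FD runs along (−sin 36°, cos 36°); with |FD| = 38.2, D = (27.495, 42.972). Then cos ∠DFQ = FD·FQ / (|FD||FQ|), giving 117.00°.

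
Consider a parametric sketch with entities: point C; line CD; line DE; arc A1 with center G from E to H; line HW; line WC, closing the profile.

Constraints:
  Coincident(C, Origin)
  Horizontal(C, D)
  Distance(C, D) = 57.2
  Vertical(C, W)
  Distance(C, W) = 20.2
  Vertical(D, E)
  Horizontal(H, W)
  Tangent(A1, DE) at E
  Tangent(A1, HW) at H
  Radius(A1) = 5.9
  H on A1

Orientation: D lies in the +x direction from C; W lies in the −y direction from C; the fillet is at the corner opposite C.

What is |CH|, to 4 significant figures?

55.13

C is at the origin; CD is horizontal with |CD| = 57.2 and D on the +x side, so D = (57.20, 0.000). CW is vertical with |CW| = 20.2 and W on the −y side, so W = (0.000, -20.20). The virtual corner opposite C is at (57.20, -20.20). Tangency of A1 to DE means the radius GE is perpendicular to DE and since A1 is tangent to HW there, GH ⟂ HW, with radius 5.9, so the center G sits 5.9 in from both sides at G = (51.30, -14.30). That places the tangent points at E = (57.20, -14.30) on DE and H = (51.30, -20.20) on HW. Then |CH| = |H − C| = 55.13.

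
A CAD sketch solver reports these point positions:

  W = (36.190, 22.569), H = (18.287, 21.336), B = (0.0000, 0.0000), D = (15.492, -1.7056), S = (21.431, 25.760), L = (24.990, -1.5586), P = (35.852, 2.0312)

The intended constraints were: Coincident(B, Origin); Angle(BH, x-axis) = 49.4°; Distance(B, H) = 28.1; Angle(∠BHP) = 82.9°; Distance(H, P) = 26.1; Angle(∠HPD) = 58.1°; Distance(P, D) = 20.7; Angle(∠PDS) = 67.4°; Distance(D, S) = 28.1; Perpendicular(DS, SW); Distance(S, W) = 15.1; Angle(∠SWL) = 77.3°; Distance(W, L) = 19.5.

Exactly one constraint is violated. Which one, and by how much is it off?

Distance(W, L) = 19.5 — off by 7.10.

B = (0.00, 0.00) ✓; BH at 49.40° ✓; |BH| = 28.10 ✓; ∠BHP = 82.90° ✓; |HP| = 26.10 ✓; ∠HPD = 58.10° ✓; |PD| = 20.70 ✓; ∠PDS = 67.40° ✓; |DS| = 28.10 ✓; ∠(DS, SW) = 90.00° ✓; |SW| = 15.10 ✓; ∠SWL = 77.30° ✓; |WL| = 26.60 ✗.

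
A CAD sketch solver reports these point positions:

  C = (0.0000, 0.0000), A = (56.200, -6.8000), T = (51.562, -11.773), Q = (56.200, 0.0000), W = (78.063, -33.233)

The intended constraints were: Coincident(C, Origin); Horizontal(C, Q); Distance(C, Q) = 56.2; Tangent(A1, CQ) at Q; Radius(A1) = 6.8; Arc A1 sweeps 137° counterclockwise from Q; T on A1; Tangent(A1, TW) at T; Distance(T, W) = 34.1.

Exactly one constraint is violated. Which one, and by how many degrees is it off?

Tangent(A1, TW) at T — off by 4.00°.

C = (0.00, 0.00) ✓; C.y = 0.00, Q.y = 0.00 ✓; |CQ| = 56.20 ✓; ∠(AQ, QC) = 90.00° ✓; |AQ| = 6.800 ✓; bearing(A→T) − bearing(A→Q) = 137.0° ✓; |AT| = 6.800 ✓; ∠(AT, TW) = 86.00° ✗; |TW| = 34.10 ✓.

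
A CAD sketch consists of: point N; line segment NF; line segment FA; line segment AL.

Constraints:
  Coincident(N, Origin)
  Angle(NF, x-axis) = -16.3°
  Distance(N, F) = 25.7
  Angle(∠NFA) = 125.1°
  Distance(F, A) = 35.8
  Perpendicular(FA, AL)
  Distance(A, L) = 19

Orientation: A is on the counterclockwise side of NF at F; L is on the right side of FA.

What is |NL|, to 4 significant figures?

64.50

N is at the origin; NF runs at -16.3° with length 25.7, so F = 25.7·(cos -16.3°, sin -16.3°) = (24.67, -7.213). ∠NFA = 125.1°, so FA runs at -16.3° + (180° − 125.1°) = 38.60° from the x-axis; with |FA| = 35.8, A = F + 35.8·(cos 38.60°, sin 38.60°) = (52.65, 15.12). FA ⟂ AL; with |AL| = 19.0 on the right of FA, L = A + 19.0·(0.6239, -0.7815) = (64.50, 0.2729). Then |NL| = |L − N| = 64.50.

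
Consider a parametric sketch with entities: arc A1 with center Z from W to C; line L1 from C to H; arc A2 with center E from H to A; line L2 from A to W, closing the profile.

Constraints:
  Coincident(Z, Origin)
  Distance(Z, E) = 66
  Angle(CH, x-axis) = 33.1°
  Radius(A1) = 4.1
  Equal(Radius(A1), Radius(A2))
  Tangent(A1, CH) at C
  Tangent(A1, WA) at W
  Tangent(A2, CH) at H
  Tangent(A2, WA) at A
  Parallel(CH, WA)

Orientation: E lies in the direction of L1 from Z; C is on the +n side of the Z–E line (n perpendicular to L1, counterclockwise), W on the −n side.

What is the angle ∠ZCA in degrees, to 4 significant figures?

82.92°

The slot axis is L1's direction at 33.1°, so u = (cos 33.1°, sin 33.1°) = (0.8377, 0.5461) and n = (−sin 33.1°, cos 33.1°) = (-0.5461, 0.8377). Z is at the origin and E lies 66.0 along u from Z, so E = 66.0·u = (55.29, 36.04). Tangency of A1 to both parallel lines with radius 4.1 puts C and W at Z ± 4.1·n: C = (-2.239, 3.435), W = (2.239, -3.435). Equal radii place H and A the same way about E: H = E + 4.1·n = (53.05, 39.48), A = E − 4.1·n = (57.53, 32.61). Then cos ∠ZCA = CZ·CA / (|CZ||CA|), giving 82.92°.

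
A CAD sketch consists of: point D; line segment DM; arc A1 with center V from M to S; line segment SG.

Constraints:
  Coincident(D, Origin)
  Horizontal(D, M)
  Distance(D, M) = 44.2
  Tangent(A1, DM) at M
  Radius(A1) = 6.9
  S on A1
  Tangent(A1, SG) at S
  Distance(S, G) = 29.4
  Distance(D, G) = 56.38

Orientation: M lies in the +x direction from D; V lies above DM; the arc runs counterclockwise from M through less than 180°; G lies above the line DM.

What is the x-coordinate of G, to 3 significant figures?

42.5

Checks: |VS| = 6.900 ✓; ∠(VS, SG) = 90.00° ✓; |SG| = 29.40 ✓; |DG| = 56.38 ✓.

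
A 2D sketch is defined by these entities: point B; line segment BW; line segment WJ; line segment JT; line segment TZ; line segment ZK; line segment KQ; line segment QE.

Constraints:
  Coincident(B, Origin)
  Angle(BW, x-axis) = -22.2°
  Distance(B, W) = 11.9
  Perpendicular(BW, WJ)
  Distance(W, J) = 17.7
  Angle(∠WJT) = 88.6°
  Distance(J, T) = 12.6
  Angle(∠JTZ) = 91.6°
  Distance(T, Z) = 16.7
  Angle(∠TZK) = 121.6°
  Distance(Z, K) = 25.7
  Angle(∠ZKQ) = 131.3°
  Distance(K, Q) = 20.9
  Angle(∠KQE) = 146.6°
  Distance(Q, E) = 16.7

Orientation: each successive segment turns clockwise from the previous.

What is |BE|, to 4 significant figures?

52.11

B is at the origin; BW runs at -22.2° with length 11.9, so W = (11.02, -4.496). BW ⟂ WJ, so WJ runs at -112.2°; with |WJ| = 17.7, J = (4.330, -20.88). ∠WJT = 88.6° gives JT at 156.4° from the x-axis; with |JT| = 12.6, T = (-7.216, -15.84). ∠JTZ = 91.6° gives TZ at 68.00° from the x-axis; with |TZ| = 16.7, Z = (-0.9602, -0.3558). ∠TZK = 121.6° gives ZK at 9.600° from the x-axis; with |ZK| = 25.7, K = (24.38, 3.930). ∠ZKQ = 131.3° gives KQ at -39.10° from the x-axis; with |KQ| = 20.9, Q = (40.60, -9.251). ∠KQE = 146.6° gives QE at -72.50° from the x-axis; with |QE| = 16.7, E = (45.62, -25.18). Then |BE| = |E − B| = 52.11.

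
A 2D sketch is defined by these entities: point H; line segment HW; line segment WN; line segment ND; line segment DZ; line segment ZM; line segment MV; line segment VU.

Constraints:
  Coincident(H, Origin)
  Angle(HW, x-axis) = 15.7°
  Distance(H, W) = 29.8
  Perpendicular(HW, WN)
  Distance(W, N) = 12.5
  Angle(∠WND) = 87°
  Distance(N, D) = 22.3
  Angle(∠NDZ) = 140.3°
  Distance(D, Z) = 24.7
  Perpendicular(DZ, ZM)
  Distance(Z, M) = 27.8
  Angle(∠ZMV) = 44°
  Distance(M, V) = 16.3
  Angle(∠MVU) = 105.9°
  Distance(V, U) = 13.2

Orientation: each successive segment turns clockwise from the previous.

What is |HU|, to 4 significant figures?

6.927

H is at the origin; HW runs at 15.7° with length 29.8, so W = (28.69, 8.064). The perpendicularity gives WN at right angles to HW, so WN runs at -74.30°; with |WN| = 12.5, N = (32.07, -3.970). ∠WND = 87.0° gives ND at -167.3° from the x-axis; with |ND| = 22.3, D = (10.32, -8.872). ∠NDZ = 140.3° gives DZ at 153.0° from the x-axis; with |DZ| = 24.7, Z = (-11.69, 2.341). DZ ⟂ ZM, so ZM runs at 63.00°; with |ZM| = 27.8, M = (0.9294, 27.11). ∠ZMV = 44.0° gives MV at -73.00° from the x-axis; with |MV| = 16.3, V = (5.695, 11.52). ∠MVU = 105.9° gives VU at -147.1° from the x-axis; with |VU| = 13.2, U = (-5.388, 4.354). Then |HU| = |U − H| = 6.927.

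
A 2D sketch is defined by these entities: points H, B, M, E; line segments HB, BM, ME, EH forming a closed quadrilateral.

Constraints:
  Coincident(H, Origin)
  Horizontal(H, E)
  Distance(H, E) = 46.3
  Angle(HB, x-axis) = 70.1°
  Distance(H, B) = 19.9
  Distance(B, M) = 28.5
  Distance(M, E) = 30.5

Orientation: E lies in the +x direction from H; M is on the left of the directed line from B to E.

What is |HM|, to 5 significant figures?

43.758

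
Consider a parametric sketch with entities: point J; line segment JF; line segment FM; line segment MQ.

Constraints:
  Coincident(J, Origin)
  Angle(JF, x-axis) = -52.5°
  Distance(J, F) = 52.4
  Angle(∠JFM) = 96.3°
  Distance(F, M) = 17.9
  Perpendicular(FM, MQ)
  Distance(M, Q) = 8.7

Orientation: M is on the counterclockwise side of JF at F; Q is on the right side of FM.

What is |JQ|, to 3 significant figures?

65.2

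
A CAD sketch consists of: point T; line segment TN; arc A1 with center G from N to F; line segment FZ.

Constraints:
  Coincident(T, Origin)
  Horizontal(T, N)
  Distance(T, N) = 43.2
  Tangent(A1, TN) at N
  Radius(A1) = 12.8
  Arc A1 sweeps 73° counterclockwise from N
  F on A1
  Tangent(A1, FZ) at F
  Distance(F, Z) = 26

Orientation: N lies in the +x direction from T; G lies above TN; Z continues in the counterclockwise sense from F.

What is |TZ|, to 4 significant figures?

71.59

T is at the origin; T and N share the same y with |TN| = 43.2 and N on the +x side, so N = (43.20, 0.000). Tangency of A1 to TN means the radius GN is perpendicular to TN, so G = N + (0, 12.8) = (43.20, 12.80). On A1, N sits at bearing -90° from G; a 73° counterclockwise sweep puts F at bearing -17°, so F = G + 12.8·(cos -17°, sin -17°) = (55.44, 9.058). Since A1 is tangent to FZ there, GF ⟂ FZ, so FZ runs along (−sin -17°, cos -17°); with |FZ| = 26.0, Z = (63.04, 33.92). Then |TZ| = |Z − T| = 71.59.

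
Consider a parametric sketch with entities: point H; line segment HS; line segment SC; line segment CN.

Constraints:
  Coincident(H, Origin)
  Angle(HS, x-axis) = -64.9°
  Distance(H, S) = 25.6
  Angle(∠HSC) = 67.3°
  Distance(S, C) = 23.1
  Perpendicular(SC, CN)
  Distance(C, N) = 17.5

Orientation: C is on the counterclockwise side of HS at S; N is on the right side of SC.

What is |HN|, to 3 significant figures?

43.2

H is at the origin; HS runs at -64.9° with length 25.6, so S = 25.6·(cos -64.9°, sin -64.9°) = (10.9, -23.2). ∠HSC = 67.3°, so SC runs at -64.9° + (180° − 67.3°) = 47.8° from the x-axis; with |SC| = 23.1, C = S + 23.1·(cos 47.8°, sin 47.8°) = (26.4, -6.07). SC ⟂ CN; with |CN| = 17.5 on the right of SC, N = C + 17.5·(0.741, -0.672) = (39.3, -17.8). Then |HN| = |N − H| = 43.2.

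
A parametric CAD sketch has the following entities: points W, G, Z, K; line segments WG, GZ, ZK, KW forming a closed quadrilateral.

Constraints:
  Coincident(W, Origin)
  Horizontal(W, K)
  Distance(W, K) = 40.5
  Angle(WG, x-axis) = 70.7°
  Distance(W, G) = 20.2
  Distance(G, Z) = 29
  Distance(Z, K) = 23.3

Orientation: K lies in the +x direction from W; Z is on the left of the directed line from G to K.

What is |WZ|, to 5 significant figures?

42.112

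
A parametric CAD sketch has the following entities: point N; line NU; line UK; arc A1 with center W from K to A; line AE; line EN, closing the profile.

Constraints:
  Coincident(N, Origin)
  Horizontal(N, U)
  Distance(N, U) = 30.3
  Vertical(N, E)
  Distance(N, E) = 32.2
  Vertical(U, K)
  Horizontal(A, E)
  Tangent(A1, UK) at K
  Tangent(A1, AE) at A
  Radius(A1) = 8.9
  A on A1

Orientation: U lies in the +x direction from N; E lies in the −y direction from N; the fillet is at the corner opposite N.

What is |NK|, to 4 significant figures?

38.22

The virtual corner opposite N is at (30.30, -32.20). Since A1 is tangent to UK there, WK ⟂ UK and the tangent condition forces WA to be normal to AE, with radius 8.9, so the center W sits 8.9 in from both sides at W = (21.40, -23.30). That places the tangent points at K = (30.30, -23.30) on UK and A = (21.40, -32.20) on AE. Then |NK| = |K − N| = 38.22.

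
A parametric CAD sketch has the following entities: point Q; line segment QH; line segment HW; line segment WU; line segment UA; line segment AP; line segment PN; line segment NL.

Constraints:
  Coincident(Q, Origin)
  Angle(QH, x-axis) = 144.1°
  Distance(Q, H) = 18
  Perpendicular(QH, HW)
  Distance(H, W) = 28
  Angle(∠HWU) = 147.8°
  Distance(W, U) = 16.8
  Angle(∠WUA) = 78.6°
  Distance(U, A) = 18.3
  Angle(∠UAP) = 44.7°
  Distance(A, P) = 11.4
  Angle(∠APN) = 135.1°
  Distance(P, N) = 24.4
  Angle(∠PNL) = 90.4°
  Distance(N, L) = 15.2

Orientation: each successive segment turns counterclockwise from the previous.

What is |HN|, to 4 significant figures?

46.76

Q is at the origin; QH runs at 144.1° with length 18.0, so H = (-14.58, 10.55). QH ⟂ HW, so HW runs at -125.9°; with |HW| = 28.0, W = (-31.00, -12.13). ∠HWU = 147.8° gives WU at -93.70° from the x-axis; with |WU| = 16.8, U = (-32.08, -28.89). ∠WUA = 78.6° gives UA at 7.700° from the x-axis; with |UA| = 18.3, A = (-13.95, -26.44). ∠UAP = 44.7° gives AP at 143.0° from the x-axis; with |AP| = 11.4, P = (-23.05, -19.58). ∠APN = 135.1° gives PN at -172.1° from the x-axis; with |PN| = 24.4, N = (-47.22, -22.93). Then |HN| = |N − H| = 46.76.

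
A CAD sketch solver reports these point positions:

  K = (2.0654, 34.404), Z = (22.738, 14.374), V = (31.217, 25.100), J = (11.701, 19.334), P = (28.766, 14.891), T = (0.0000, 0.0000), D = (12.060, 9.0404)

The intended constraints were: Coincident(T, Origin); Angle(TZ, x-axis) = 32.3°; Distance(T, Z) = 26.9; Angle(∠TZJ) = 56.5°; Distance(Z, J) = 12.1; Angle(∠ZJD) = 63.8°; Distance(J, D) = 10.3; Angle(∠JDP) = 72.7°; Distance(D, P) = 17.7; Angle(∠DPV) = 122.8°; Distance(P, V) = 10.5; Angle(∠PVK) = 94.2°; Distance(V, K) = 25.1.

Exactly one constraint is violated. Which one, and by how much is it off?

Distance(V, K) = 25.1 — off by 5.50.

T = (0.00, 0.00) ✓; TZ at 32.30° ✓; |TZ| = 26.90 ✓; ∠TZJ = 56.50° ✓; |ZJ| = 12.10 ✓; ∠ZJD = 63.80° ✓; |JD| = 10.30 ✓; ∠JDP = 72.70° ✓; |DP| = 17.70 ✓; ∠DPV = 122.8° ✓; |PV| = 10.50 ✓; ∠PVK = 94.20° ✓; |VK| = 30.60 ✗.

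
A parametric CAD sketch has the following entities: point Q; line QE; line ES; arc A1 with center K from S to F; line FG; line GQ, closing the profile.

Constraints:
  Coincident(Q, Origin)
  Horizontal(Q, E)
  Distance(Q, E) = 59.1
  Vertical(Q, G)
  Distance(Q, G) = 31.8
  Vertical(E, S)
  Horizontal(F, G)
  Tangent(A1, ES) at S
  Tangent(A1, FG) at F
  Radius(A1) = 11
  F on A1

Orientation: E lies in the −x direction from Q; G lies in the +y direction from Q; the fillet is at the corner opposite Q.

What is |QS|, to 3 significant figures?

62.7

Q is at the origin; QE is horizontal with |QE| = 59.1 and E on the −x side, so E = (-59.1, 0.00). QG is vertical with |QG| = 31.8 and G on the +y side, so G = (0.00, 31.8). The virtual corner opposite Q is at (-59.1, 31.8). A1 meets ES tangentially, so KS is at right angles to ES and tangency of A1 to FG means the radius KF is perpendicular to FG, with radius 11.0, so the center K sits 11.0 in from both sides at K = (-48.1, 20.8). That places the tangent points at S = (-59.1, 20.8) on ES and F = (-48.1, 31.8) on FG. Then |QS| = |S − Q| = 62.7.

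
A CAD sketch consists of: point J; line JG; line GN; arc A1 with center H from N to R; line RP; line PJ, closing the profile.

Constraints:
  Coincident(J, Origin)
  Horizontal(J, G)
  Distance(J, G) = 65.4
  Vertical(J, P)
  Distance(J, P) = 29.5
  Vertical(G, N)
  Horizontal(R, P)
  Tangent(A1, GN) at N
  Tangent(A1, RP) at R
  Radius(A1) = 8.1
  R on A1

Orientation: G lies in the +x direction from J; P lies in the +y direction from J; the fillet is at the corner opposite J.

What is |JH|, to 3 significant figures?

61.2

J and P share the same x with |JP| = 29.5 and P on the +y side, so P = (0.00, 29.5). The virtual corner opposite J is at (65.4, 29.5). A1 meets GN tangentially, so HN is at right angles to GN and A1 meets RP tangentially, so HR is at right angles to RP, with radius 8.1, so the center H sits 8.1 in from both sides at H = (57.3, 21.4). Then |JH| = |H − J| = 61.2.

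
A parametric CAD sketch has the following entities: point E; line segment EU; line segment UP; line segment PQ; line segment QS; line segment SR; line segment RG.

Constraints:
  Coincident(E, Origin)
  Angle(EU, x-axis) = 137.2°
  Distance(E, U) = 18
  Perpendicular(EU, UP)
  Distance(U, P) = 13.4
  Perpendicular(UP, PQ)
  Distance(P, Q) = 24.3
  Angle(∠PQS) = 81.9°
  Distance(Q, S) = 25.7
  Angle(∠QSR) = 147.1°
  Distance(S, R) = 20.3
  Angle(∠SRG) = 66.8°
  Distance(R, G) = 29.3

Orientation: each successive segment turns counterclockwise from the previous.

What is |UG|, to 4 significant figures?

5.481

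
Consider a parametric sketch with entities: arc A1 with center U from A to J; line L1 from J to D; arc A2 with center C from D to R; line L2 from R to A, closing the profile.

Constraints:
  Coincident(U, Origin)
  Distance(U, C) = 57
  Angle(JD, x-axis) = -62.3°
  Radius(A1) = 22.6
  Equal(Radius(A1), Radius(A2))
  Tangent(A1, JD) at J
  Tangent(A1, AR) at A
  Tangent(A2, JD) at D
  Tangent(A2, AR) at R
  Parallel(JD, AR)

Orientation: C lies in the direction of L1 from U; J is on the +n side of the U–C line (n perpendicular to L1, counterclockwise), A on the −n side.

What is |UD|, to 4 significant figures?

61.32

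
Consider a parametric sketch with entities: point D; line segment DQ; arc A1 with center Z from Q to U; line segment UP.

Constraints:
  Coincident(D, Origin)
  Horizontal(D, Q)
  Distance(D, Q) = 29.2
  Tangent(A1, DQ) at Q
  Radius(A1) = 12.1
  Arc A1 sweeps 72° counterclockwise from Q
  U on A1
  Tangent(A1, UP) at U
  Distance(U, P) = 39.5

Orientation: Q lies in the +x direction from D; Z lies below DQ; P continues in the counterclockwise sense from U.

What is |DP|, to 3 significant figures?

46.3

D is at the origin; D and Q share the same y with |DQ| = 29.2 and Q on the +x side, so Q = (29.2, 0.00). Since A1 is tangent to DQ there, ZQ ⟂ DQ, so Z = Q + (0, -12.1) = (29.2, -12.1). On A1, Q sits at bearing 90° from Z; a 72° counterclockwise sweep puts U at bearing 162°, so U = Z + 12.1·(cos 162°, sin 162°) = (17.7, -8.36). The tangent condition forces ZU to be normal to UP, so UP runs along (−sin 162°, cos 162°); with |UP| = 39.5, P = (5.49, -45.9). Then |DP| = |P − D| = 46.3.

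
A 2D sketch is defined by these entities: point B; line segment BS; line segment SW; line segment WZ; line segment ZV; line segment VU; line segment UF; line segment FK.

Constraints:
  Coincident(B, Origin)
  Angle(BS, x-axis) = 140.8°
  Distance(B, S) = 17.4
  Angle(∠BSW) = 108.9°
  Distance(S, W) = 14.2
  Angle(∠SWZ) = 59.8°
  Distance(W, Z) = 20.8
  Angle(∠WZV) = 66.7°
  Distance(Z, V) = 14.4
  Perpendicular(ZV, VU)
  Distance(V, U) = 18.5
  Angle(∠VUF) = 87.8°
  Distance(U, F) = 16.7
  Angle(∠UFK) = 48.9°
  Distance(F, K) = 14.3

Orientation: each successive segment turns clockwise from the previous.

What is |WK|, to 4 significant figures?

11.67

B is at the origin; BS runs at 140.8° with length 17.4, so S = (-13.48, 11.00). ∠BSW = 108.9° gives SW at 69.70° from the x-axis; with |SW| = 14.2, W = (-8.558, 24.32). ∠SWZ = 59.8° gives WZ at -50.50° from the x-axis; with |WZ| = 20.8, Z = (4.673, 8.266). ∠WZV = 66.7° gives ZV at -163.8° from the x-axis; with |ZV| = 14.4, V = (-9.155, 4.248). The perpendicularity gives VU at right angles to ZV, so VU runs at 106.2°; with |VU| = 18.5, U = (-14.32, 22.01). ∠VUF = 87.8° gives UF at 14.00° from the x-axis; with |UF| = 16.7, F = (1.887, 26.05). ∠UFK = 48.9° gives FK at -117.1° from the x-axis; with |FK| = 14.3, K = (-4.627, 13.32). Then |WK| = |K − W| = 11.67.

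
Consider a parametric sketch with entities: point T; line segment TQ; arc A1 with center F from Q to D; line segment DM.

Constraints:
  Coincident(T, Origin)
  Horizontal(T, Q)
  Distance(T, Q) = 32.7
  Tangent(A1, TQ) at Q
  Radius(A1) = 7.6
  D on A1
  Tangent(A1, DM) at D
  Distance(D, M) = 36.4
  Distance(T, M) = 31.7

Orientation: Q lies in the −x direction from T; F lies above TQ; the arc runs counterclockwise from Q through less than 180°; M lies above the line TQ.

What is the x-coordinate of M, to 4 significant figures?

-4.152

Checks: |TQ| = 32.70 ✓; |FD| = 7.600 ✓; ∠(FD, DM) = 90.00° ✓; |DM| = 36.40 ✓; |TM| = 31.70 ✓.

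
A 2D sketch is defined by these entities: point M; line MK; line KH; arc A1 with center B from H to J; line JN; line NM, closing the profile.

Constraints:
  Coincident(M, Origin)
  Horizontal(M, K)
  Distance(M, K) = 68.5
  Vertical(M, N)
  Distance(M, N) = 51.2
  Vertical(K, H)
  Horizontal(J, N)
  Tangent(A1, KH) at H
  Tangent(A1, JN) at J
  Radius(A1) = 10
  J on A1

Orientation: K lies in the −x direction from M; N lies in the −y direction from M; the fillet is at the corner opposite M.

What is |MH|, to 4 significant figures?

79.94

M is at the origin; MK is horizontal with |MK| = 68.5 and K on the −x side, so K = (-68.50, 0.000). M and N share the same x with |MN| = 51.2 and N on the −y side, so N = (0.000, -51.20). The virtual corner opposite M is at (-68.50, -51.20). Since A1 is tangent to KH there, BH ⟂ KH and A1 meets JN tangentially, so BJ is at right angles to JN, with radius 10.0, so the center B sits 10.0 in from both sides at B = (-58.50, -41.20). That places the tangent points at H = (-68.50, -41.20) on KH and J = (-58.50, -51.20) on JN. Then |MH| = |H − M| = 79.94.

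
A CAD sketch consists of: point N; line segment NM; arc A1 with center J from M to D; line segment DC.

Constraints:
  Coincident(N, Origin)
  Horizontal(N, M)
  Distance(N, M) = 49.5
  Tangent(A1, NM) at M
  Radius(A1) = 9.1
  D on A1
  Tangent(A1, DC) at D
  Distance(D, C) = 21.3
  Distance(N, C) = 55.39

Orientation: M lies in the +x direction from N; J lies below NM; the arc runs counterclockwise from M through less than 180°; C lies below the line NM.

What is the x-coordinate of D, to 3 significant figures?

40.6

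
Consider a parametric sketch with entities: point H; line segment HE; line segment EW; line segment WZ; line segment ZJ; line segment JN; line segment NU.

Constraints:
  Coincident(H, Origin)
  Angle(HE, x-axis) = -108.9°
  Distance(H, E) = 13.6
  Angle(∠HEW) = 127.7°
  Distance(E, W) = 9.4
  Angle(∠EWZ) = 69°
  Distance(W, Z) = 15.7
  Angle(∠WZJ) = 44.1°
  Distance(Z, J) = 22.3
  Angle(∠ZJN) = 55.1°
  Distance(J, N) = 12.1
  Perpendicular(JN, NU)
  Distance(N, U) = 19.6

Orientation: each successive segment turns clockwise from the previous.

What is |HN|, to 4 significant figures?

20.75

H is at the origin; HE runs at -108.9° with length 13.6, so E = (-4.405, -12.87). ∠HEW = 127.7° gives EW at -161.2° from the x-axis; with |EW| = 9.4, W = (-13.30, -15.90). ∠EWZ = 69.0° gives WZ at 87.80° from the x-axis; with |WZ| = 15.7, Z = (-12.70, -0.2076). ∠WZJ = 44.1° gives ZJ at -48.10° from the x-axis; with |ZJ| = 22.3, J = (2.192, -16.81). ∠ZJN = 55.1° gives JN at -173.0° from the x-axis; with |JN| = 12.1, N = (-9.818, -18.28). Then |HN| = |N − H| = 20.75.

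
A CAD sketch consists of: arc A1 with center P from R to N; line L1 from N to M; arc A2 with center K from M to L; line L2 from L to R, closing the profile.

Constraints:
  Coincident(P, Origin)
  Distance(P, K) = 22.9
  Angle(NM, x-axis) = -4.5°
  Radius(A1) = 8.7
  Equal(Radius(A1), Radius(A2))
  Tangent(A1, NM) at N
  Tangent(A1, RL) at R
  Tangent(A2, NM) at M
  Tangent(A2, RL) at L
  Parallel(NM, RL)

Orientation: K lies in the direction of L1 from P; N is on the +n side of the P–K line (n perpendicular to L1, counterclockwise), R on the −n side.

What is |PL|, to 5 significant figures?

24.497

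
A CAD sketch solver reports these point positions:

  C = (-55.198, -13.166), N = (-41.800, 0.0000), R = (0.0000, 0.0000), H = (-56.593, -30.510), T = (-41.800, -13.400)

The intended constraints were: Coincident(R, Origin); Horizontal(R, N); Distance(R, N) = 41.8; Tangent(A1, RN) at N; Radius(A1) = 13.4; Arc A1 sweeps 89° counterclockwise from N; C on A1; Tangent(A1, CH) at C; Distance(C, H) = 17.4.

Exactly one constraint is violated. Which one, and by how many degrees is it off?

Tangent(A1, CH) at C — off by 3.60°.

R = (0.00, 0.00) ✓; R.y = 0.00, N.y = 0.00 ✓; |RN| = 41.80 ✓; ∠(TN, NR) = 90.00° ✓; |TN| = 13.40 ✓; bearing(T→C) − bearing(T→N) = 89.00° ✓; |TC| = 13.40 ✓; ∠(TC, CH) = 93.60° ✗; |CH| = 17.40 ✓.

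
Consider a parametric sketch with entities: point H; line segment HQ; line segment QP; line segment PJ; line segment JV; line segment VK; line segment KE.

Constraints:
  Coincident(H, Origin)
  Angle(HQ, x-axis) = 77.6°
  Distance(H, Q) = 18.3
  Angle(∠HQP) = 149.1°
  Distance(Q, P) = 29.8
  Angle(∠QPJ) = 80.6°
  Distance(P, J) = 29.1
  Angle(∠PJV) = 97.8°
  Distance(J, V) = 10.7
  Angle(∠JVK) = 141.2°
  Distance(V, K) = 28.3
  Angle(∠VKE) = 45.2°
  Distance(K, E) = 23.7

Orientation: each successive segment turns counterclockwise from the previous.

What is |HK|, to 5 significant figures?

8.5289

∠PJV = 97.8° gives JV at -69.900° from the x-axis; with |JV| = 10.7, V = (-27.566, 22.468). ∠JVK = 141.2° gives VK at -31.100° from the x-axis; with |VK| = 28.3, K = (-3.3341, 7.8502). Then |HK| = |K − H| = 8.5289.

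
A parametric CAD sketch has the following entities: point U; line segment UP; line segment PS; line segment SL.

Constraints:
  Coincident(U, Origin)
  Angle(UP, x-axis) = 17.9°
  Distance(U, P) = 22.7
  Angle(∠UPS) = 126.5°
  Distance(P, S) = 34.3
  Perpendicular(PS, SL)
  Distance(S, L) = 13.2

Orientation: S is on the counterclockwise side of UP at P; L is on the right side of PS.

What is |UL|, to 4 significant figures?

57.22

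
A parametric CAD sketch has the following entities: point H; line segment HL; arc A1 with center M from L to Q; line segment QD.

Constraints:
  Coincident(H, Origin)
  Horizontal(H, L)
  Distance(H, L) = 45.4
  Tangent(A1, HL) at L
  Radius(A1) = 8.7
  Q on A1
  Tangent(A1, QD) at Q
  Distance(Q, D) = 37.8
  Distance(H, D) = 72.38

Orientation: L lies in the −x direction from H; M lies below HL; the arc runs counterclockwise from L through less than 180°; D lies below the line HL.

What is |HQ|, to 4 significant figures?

54.72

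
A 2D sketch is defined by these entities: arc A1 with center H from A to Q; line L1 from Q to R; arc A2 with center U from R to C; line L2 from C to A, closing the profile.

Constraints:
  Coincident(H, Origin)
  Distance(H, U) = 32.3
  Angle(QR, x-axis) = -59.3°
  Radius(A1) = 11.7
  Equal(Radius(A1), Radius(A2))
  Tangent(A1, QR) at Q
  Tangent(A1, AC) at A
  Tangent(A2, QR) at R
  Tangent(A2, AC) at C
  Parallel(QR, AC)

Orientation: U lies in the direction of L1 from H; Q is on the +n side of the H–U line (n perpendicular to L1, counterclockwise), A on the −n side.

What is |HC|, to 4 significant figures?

34.35

The slot axis is L1's direction at -59.3°, so u = (cos -59.3°, sin -59.3°) = (0.5105, -0.8599) and n = (−sin -59.3°, cos -59.3°) = (0.8599, 0.5105). H is at the origin and U lies 32.3 along u from H, so U = 32.3·u = (16.49, -27.77). Tangency of A1 to both parallel lines with radius 11.7 puts Q and A at H ± 11.7·n: Q = (10.06, 5.973), A = (-10.06, -5.973). Equal radii place R and C the same way about U: R = U + 11.7·n = (26.55, -21.80), C = U − 11.7·n = (6.430, -33.75). Then |HC| = |C − H| = 34.35.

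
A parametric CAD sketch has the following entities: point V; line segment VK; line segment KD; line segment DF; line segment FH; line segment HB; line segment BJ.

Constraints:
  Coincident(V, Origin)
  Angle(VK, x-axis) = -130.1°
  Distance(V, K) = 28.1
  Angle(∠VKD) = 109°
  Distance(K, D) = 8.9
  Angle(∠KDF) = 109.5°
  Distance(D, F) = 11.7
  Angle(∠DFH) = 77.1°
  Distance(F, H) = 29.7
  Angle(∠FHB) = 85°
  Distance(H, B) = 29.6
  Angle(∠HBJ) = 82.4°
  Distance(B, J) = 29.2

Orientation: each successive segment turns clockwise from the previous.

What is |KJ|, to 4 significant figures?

16.70

V is at the origin; VK runs at -130.1° with length 28.1, so K = (-18.10, -21.49). ∠VKD = 109.0° gives KD at 158.9° from the x-axis; with |KD| = 8.9, D = (-26.40, -18.29). ∠KDF = 109.5° gives DF at 88.40° from the x-axis; with |DF| = 11.7, F = (-26.08, -6.595). ∠DFH = 77.1° gives FH at -14.50° from the x-axis; with |FH| = 29.7, H = (2.678, -14.03). ∠FHB = 85.0° gives HB at -109.5° from the x-axis; with |HB| = 29.6, B = (-7.203, -41.93). ∠HBJ = 82.4° gives BJ at 152.9° from the x-axis; with |BJ| = 29.2, J = (-33.20, -28.63). Then |KJ| = |J − K| = 16.70.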